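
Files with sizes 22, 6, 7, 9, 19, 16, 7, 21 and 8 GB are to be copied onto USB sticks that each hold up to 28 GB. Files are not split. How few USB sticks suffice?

5

Total = 22 + 21 + 19 + 16 + 9 + 8 + 7 + 7 + 6 = 115 GB.
Lower bound: ⌈115/28⌉ = 5 USB sticks.
A packing using 5 USB sticks:
  USB stick 1: 22 + 6 = 28
  USB stick 2: 21 + 7 = 28
  USB stick 3: 19 + 9 = 28
  USB stick 4: 16 + 8 = 24
  USB stick 5: 7 = 7
This matches the lower bound, so 5 is optimal.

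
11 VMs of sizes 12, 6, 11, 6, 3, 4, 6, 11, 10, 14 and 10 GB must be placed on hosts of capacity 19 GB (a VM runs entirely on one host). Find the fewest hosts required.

Total = 14 + 12 + 11 + 11 + 10 + 10 + 6 + 6 + 6 + 4 + 3 = 93 GB.
Lower bound: ⌈93/19⌉ = 5 hosts.
Also, 6 VMs each exceed 19/2 GB, and no two of those can share a host, so at least 6 hosts are needed.
A packing using 6 hosts:
  host 1: 14 + 4 = 18
  host 2: 12 + 6 = 18
  host 3: 11 + 6 = 17
  host 4: 11 + 6 = 17
  host 5: 10 + 3 = 13
  host 6: 10 = 10
This matches the lower bound, so 6 is optimal.

6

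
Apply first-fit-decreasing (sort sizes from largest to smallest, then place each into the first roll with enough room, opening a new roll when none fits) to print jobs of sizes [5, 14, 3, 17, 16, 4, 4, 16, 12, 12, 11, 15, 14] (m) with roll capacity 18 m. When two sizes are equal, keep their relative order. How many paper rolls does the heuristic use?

9

Sorted descending: 17, 16, 16, 15, 14, 14, 12, 12, 11, 5, 4, 4, 3.
  17 → roll 1 (new)  [load 17/18]
  16 → roll 2 (new)  [load 16/18]
  16 → roll 3 (new)  [load 16/18]
  15 → roll 4 (new)  [load 15/18]
  14 → roll 5 (new)  [load 14/18]
  14 → roll 6 (new)  [load 14/18]
  12 → roll 7 (new)  [load 12/18]
  12 → roll 8 (new)  [load 12/18]
  11 → roll 9 (new)  [load 11/18]
  5 → roll 7  [load 17/18]
  4 → roll 5  [load 18/18]
  4 → roll 6  [load 18/18]
  3 → roll 4  [load 18/18]
9 paper rolls opened.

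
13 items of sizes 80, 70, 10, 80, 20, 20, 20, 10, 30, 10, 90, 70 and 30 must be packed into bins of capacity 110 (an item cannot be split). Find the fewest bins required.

Total = 90 + 80 + 80 + 70 + 70 + 30 + 30 + 20 + 20 + 20 + 10 + 10 + 10 = 540.
Lower bound: ⌈540/110⌉ = 5 bins.
A packing using 5 bins:
  bin 1: 90 + 20 = 110
  bin 2: 80 + 30 = 110
  bin 3: 80 + 30 = 110
  bin 4: 70 + 20 + 20 = 110
  bin 5: 70 + 10 + 10 + 10 = 100
This matches the lower bound, so 5 is optimal.

5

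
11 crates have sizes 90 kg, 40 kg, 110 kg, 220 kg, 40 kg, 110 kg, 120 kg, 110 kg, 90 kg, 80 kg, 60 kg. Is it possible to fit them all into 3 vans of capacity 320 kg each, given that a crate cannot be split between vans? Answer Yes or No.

Total = 1070 kg; ⌈1070/320⌉ = 4.
At least 4 vans are required, but only 3 are allowed.

No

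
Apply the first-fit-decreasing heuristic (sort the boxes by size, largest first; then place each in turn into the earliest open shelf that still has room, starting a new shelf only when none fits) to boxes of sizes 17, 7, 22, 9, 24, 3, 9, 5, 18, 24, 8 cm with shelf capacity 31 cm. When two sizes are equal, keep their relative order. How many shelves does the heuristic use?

Sorted descending: 24, 24, 22, 18, 17, 9, 9, 8, 7, 5, 3.
  24 → shelf 1 (new)  [load 24/31]
  24 → shelf 2 (new)  [load 24/31]
  22 → shelf 3 (new)  [load 22/31]
  18 → shelf 4 (new)  [load 18/31]
  17 → shelf 5 (new)  [load 17/31]
  9 → shelf 3  [load 31/31]
  9 → shelf 4  [load 27/31]
  8 → shelf 5  [load 25/31]
  7 → shelf 1  [load 31/31]
  5 → shelf 2  [load 29/31]
  3 → shelf 4  [load 30/31]
5 shelves opened.

5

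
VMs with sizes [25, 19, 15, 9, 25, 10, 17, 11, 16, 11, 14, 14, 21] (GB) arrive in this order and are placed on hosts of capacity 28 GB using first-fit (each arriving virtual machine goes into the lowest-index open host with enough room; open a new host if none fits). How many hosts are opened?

8

  25 → host 1 (new)  [load 25/28]
  19 → host 2 (new)  [load 19/28]
  15 → host 3 (new)  [load 15/28]
  9 → host 2  [load 28/28]
  25 → host 4 (new)  [load 25/28]
  10 → host 3  [load 25/28]
  17 → host 5 (new)  [load 17/28]
  11 → host 5  [load 28/28]
  16 → host 6 (new)  [load 16/28]
  11 → host 6  [load 27/28]
  14 → host 7 (new)  [load 14/28]
  14 → host 7  [load 28/28]
  21 → host 8 (new)  [load 21/28]
8 hosts opened.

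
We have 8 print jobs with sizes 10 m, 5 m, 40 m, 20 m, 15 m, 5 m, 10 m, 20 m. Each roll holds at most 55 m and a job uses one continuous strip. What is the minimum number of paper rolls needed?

3

Total = 40 + 20 + 20 + 15 + 10 + 10 + 5 + 5 = 125 m.
Lower bound: ⌈125/55⌉ = 3 paper rolls.
A packing using 3 paper rolls:
  roll 1: 40 + 15 = 55
  roll 2: 20 + 20 + 10 + 5 = 55
  roll 3: 10 + 5 = 15
This matches the lower bound, so 3 is optimal.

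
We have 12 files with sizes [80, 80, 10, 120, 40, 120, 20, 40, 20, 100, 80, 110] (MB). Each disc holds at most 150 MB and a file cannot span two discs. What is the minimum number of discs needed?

7

Total = 120 + 120 + 110 + 100 + 80 + 80 + 80 + 40 + 40 + 20 + 20 + 10 = 820 MB.
Lower bound: ⌈820/150⌉ = 6 discs.
Also, 7 files each exceed 75 MB, and no two of those can share a disc, so at least 7 discs are needed.
A packing using 7 discs:
  disc 1: 120 + 20 + 10 = 150
  disc 2: 120 + 20 = 140
  disc 3: 110 + 40 = 150
  disc 4: 100 + 40 = 140
  disc 5: 80 = 80
  disc 6: 80 = 80
  disc 7: 80 = 80
This matches the lower bound, so 7 is optimal.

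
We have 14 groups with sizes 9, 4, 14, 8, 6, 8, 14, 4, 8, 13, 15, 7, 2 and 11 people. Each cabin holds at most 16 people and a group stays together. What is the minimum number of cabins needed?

9

Total = 15 + 14 + 14 + 13 + 11 + 9 + 8 + 8 + 8 + 7 + 6 + 4 + 4 + 2 = 123 people.
Lower bound: ⌈123/16⌉ = 8 cabins.
A packing using 9 cabins:
  cabin 1: 15 = 15
  cabin 2: 14 + 2 = 16
  cabin 3: 14 = 14
  cabin 4: 13 = 13
  cabin 5: 11 + 4 = 15
  cabin 6: 9 + 7 = 16
  cabin 7: 8 + 8 = 16
  cabin 8: 8 + 6 = 14
  cabin 9: 4 = 4
No arrangement into 8 cabins stays within capacity, so 9 is optimal.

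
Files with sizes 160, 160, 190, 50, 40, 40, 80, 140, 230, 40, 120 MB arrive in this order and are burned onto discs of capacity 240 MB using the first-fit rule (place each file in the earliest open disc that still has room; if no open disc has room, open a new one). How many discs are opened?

  160 → disc 1 (new)  [load 160/240]
  160 → disc 2 (new)  [load 160/240]
  190 → disc 3 (new)  [load 190/240]
  50 → disc 1  [load 210/240]
  40 → disc 2  [load 200/240]
  40 → disc 2  [load 240/240]
  80 → disc 4 (new)  [load 80/240]
  140 → disc 4  [load 220/240]
  230 → disc 5 (new)  [load 230/240]
  40 → disc 3  [load 230/240]
  120 → disc 6 (new)  [load 120/240]
6 discs opened.

6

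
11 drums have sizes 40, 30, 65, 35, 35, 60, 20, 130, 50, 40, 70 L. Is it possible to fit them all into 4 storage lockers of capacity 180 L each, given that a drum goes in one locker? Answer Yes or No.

Yes

A valid assignment using 4 storage lockers:
  locker 1: 130 + 50 = 180
  locker 2: 70 + 65 + 40 = 175
  locker 3: 60 + 40 + 35 + 35 = 170
  locker 4: 30 + 20 = 50
Every load is within 180 L, so 4 storage lockers suffice.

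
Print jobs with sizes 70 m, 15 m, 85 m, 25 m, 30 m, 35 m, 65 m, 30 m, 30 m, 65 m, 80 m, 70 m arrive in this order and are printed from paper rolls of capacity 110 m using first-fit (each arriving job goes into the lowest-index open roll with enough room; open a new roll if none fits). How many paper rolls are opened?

7

  70 → roll 1 (new)  [load 70/110]
  15 → roll 1  [load 85/110]
  85 → roll 2 (new)  [load 85/110]
  25 → roll 1  [load 110/110]
  30 → roll 3 (new)  [load 30/110]
  35 → roll 3  [load 65/110]
  65 → roll 4 (new)  [load 65/110]
  30 → roll 3  [load 95/110]
  30 → roll 4  [load 95/110]
  65 → roll 5 (new)  [load 65/110]
  80 → roll 6 (new)  [load 80/110]
  70 → roll 7 (new)  [load 70/110]
7 paper rolls opened.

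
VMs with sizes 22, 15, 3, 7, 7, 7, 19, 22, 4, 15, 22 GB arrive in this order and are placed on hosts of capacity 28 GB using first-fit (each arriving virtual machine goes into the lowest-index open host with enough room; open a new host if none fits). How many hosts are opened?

  22 → host 1 (new)  [load 22/28]
  15 → host 2 (new)  [load 15/28]
  3 → host 1  [load 25/28]
  7 → host 2  [load 22/28]
  7 → host 3 (new)  [load 7/28]
  7 → host 3  [load 14/28]
  19 → host 4 (new)  [load 19/28]
  22 → host 5 (new)  [load 22/28]
  4 → host 2  [load 26/28]
  15 → host 6 (new)  [load 15/28]
  22 → host 7 (new)  [load 22/28]
7 hosts opened.

7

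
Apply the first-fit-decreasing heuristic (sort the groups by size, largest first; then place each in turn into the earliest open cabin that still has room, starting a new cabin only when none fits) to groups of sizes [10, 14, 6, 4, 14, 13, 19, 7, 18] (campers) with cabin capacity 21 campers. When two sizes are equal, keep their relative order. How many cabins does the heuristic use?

Sorted descending: 19, 18, 14, 14, 13, 10, 7, 6, 4.
  19 → cabin 1 (new)  [load 19/21]
  18 → cabin 2 (new)  [load 18/21]
  14 → cabin 3 (new)  [load 14/21]
  14 → cabin 4 (new)  [load 14/21]
  13 → cabin 5 (new)  [load 13/21]
  10 → cabin 6 (new)  [load 10/21]
  7 → cabin 3  [load 21/21]
  6 → cabin 4  [load 20/21]
  4 → cabin 5  [load 17/21]
6 cabins opened.

6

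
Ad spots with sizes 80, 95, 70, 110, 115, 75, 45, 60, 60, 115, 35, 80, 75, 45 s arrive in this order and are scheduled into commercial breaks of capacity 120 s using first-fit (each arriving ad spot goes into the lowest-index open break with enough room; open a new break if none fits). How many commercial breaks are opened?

  80 → break 1 (new)  [load 80/120]
  95 → break 2 (new)  [load 95/120]
  70 → break 3 (new)  [load 70/120]
  110 → break 4 (new)  [load 110/120]
  115 → break 5 (new)  [load 115/120]
  75 → break 6 (new)  [load 75/120]
  45 → break 3  [load 115/120]
  60 → break 7 (new)  [load 60/120]
  60 → break 7  [load 120/120]
  115 → break 8 (new)  [load 115/120]
  35 → break 1  [load 115/120]
  80 → break 9 (new)  [load 80/120]
  75 → break 10 (new)  [load 75/120]
  45 → break 6  [load 120/120]
10 commercial breaks opened.

10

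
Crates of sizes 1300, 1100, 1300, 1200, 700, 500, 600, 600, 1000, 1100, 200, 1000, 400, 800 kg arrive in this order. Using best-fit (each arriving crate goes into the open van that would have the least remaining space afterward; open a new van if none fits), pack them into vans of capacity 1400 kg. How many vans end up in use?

10

  1300 → van 1 (new)  [load 1300/1400]
  1100 → van 2 (new)  [load 1100/1400]
  1300 → van 3 (new)  [load 1300/1400]
  1200 → van 4 (new)  [load 1200/1400]
  700 → van 5 (new)  [load 700/1400]
  500 → van 5  [load 1200/1400]
  600 → van 6 (new)  [load 600/1400]
  600 → van 6  [load 1200/1400]
  1000 → van 7 (new)  [load 1000/1400]
  1100 → van 8 (new)  [load 1100/1400]
  200 → van 4  [load 1400/1400]
  1000 → van 9 (new)  [load 1000/1400]
  400 → van 7  [load 1400/1400]
  800 → van 10 (new)  [load 800/1400]
10 vans opened.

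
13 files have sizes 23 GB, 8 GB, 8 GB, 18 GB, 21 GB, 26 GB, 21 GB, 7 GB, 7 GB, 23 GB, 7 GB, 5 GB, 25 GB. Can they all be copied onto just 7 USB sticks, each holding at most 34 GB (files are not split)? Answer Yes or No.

Yes

A valid assignment using 7 USB sticks:
  USB stick 1: 26 + 8 = 34
  USB stick 2: 25 + 8 = 33
  USB stick 3: 23 + 7 = 30
  USB stick 4: 23 + 7 = 30
  USB stick 5: 21 + 7 + 5 = 33
  USB stick 6: 21 = 21
  USB stick 7: 18 = 18
Every load is within 34 GB, so 7 USB sticks suffice.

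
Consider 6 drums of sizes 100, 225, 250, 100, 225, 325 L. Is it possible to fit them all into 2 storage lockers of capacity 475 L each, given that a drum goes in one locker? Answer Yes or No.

No

Total = 1225 L; ⌈1225/475⌉ = 3.
At least 3 storage lockers are required, but only 2 are allowed.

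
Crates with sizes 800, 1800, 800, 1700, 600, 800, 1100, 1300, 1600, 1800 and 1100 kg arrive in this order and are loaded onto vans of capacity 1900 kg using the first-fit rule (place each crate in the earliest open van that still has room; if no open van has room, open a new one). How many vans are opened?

9

  800 → van 1 (new)  [load 800/1900]
  1800 → van 2 (new)  [load 1800/1900]
  800 → van 1  [load 1600/1900]
  1700 → van 3 (new)  [load 1700/1900]
  600 → van 4 (new)  [load 600/1900]
  800 → van 4  [load 1400/1900]
  1100 → van 5 (new)  [load 1100/1900]
  1300 → van 6 (new)  [load 1300/1900]
  1600 → van 7 (new)  [load 1600/1900]
  1800 → van 8 (new)  [load 1800/1900]
  1100 → van 9 (new)  [load 1100/1900]
9 vans opened.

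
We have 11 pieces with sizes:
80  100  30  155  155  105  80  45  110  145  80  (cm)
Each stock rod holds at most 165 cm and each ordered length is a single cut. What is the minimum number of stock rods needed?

8

Total = 155 + 155 + 145 + 110 + 105 + 100 + 80 + 80 + 80 + 45 + 30 = 1085 cm.
Lower bound: ⌈1085/165⌉ = 7 stock rods.
A packing using 8 stock rods:
  stock rod 1: 155 = 155
  stock rod 2: 155 = 155
  stock rod 3: 145 = 145
  stock rod 4: 110 + 45 = 155
  stock rod 5: 105 + 30 = 135
  stock rod 6: 100 = 100
  stock rod 7: 80 + 80 = 160
  stock rod 8: 80 = 80
No arrangement into 7 stock rods stays within capacity, so 8 is optimal.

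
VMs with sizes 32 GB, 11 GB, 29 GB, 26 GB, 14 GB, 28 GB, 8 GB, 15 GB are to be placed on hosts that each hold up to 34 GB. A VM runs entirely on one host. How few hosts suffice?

6

Total = 32 + 29 + 28 + 26 + 15 + 14 + 11 + 8 = 163 GB.
Lower bound: ⌈163/34⌉ = 5 hosts.
A packing using 6 hosts:
  host 1: 32 = 32
  host 2: 29 = 29
  host 3: 28 = 28
  host 4: 26 + 8 = 34
  host 5: 15 + 14 = 29
  host 6: 11 = 11
No arrangement into 5 hosts stays within capacity, so 6 is optimal.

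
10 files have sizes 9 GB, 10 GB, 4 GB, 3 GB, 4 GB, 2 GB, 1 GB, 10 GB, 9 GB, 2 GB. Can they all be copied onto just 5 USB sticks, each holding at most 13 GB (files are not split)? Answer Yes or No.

A valid assignment using 5 USB sticks:
  USB stick 1: 10 + 3 = 13
  USB stick 2: 10 + 2 + 1 = 13
  USB stick 3: 9 + 4 = 13
  USB stick 4: 9 + 4 = 13
  USB stick 5: 2 = 2
Every load is within 13 GB, so 5 USB sticks suffice.

Yes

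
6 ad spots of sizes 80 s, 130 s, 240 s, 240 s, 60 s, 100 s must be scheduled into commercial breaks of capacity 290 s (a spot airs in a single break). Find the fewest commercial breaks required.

Total = 240 + 240 + 130 + 100 + 80 + 60 = 850 s.
Lower bound: ⌈850/290⌉ = 3 commercial breaks.
A packing using 4 commercial breaks:
  break 1: 240 = 240
  break 2: 240 = 240
  break 3: 130 + 100 + 60 = 290
  break 4: 80 = 80
No arrangement into 3 commercial breaks stays within capacity, so 4 is optimal.

4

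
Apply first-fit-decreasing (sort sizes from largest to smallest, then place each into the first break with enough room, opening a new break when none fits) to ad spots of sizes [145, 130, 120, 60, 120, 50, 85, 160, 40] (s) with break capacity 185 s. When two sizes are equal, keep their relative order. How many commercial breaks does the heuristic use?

6

Sorted descending: 160, 145, 130, 120, 120, 85, 60, 50, 40.
  160 → break 1 (new)  [load 160/185]
  145 → break 2 (new)  [load 145/185]
  130 → break 3 (new)  [load 130/185]
  120 → break 4 (new)  [load 120/185]
  120 → break 5 (new)  [load 120/185]
  85 → break 6 (new)  [load 85/185]
  60 → break 4  [load 180/185]
  50 → break 3  [load 180/185]
  40 → break 2  [load 185/185]
6 commercial breaks opened.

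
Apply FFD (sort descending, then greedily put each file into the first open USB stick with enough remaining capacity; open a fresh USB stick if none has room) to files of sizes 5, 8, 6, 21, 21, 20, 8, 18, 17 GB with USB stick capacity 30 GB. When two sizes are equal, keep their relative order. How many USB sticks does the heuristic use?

5

Sorted descending: 21, 21, 20, 18, 17, 8, 8, 6, 5.
  21 → USB stick 1 (new)  [load 21/30]
  21 → USB stick 2 (new)  [load 21/30]
  20 → USB stick 3 (new)  [load 20/30]
  18 → USB stick 4 (new)  [load 18/30]
  17 → USB stick 5 (new)  [load 17/30]
  8 → USB stick 1  [load 29/30]
  8 → USB stick 2  [load 29/30]
  6 → USB stick 3  [load 26/30]
  5 → USB stick 4  [load 23/30]
5 USB sticks opened.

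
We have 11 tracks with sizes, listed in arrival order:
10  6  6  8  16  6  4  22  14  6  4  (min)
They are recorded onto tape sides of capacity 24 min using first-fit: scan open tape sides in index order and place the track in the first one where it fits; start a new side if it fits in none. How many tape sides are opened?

  10 → side 1 (new)  [load 10/24]
  6 → side 1  [load 16/24]
  6 → side 1  [load 22/24]
  8 → side 2 (new)  [load 8/24]
  16 → side 2  [load 24/24]
  6 → side 3 (new)  [load 6/24]
  4 → side 3  [load 10/24]
  22 → side 4 (new)  [load 22/24]
  14 → side 3  [load 24/24]
  6 → side 5 (new)  [load 6/24]
  4 → side 5  [load 10/24]
5 tape sides opened.

5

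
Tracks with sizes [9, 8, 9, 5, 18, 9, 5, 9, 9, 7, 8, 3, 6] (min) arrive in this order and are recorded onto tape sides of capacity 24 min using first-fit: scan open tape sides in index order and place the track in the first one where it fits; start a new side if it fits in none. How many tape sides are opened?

5

  9 → side 1 (new)  [load 9/24]
  8 → side 1  [load 17/24]
  9 → side 2 (new)  [load 9/24]
  5 → side 1  [load 22/24]
  18 → side 3 (new)  [load 18/24]
  9 → side 2  [load 18/24]
  5 → side 2  [load 23/24]
  9 → side 4 (new)  [load 9/24]
  9 → side 4  [load 18/24]
  7 → side 5 (new)  [load 7/24]
  8 → side 5  [load 15/24]
  3 → side 3  [load 21/24]
  6 → side 4  [load 24/24]
5 tape sides opened.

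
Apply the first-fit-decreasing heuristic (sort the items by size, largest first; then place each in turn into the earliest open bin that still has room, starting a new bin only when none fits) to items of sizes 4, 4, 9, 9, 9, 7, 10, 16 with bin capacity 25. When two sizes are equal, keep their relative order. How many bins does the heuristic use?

Sorted descending: 16, 10, 9, 9, 9, 7, 4, 4.
  16 → bin 1 (new)  [load 16/25]
  10 → bin 2 (new)  [load 10/25]
  9 → bin 1  [load 25/25]
  9 → bin 2  [load 19/25]
  9 → bin 3 (new)  [load 9/25]
  7 → bin 3  [load 16/25]
  4 → bin 2  [load 23/25]
  4 → bin 3  [load 20/25]
3 bins opened.

3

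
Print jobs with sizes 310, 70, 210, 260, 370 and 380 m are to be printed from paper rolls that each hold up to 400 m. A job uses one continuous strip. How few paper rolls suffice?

Total = 380 + 370 + 310 + 260 + 210 + 70 = 1600 m.
Lower bound: ⌈1600/400⌉ = 4 paper rolls.
Also, 5 print jobs each exceed 200 m, and no two of those can share a roll, so at least 5 paper rolls are needed.
A packing using 5 paper rolls:
  roll 1: 380 = 380
  roll 2: 370 = 370
  roll 3: 310 + 70 = 380
  roll 4: 260 = 260
  roll 5: 210 = 210
This matches the lower bound, so 5 is optimal.

5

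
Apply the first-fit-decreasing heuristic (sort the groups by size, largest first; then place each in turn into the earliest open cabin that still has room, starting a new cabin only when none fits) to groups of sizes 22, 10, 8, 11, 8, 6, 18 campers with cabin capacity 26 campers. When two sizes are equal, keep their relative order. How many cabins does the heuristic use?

4

Sorted descending: 22, 18, 11, 10, 8, 8, 6.
  22 → cabin 1 (new)  [load 22/26]
  18 → cabin 2 (new)  [load 18/26]
  11 → cabin 3 (new)  [load 11/26]
  10 → cabin 3  [load 21/26]
  8 → cabin 2  [load 26/26]
  8 → cabin 4 (new)  [load 8/26]
  6 → cabin 4  [load 14/26]
4 cabins opened.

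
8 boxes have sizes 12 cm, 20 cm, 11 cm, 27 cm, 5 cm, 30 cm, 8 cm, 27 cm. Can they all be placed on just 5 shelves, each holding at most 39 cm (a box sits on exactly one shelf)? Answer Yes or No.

A valid assignment using 4 shelves:
  shelf 1: 30 + 8 = 38
  shelf 2: 27 + 12 = 39
  shelf 3: 27 + 11 = 38
  shelf 4: 20 + 5 = 25
That uses only 4 ≤ 5, so 5 shelves are enough.

Yes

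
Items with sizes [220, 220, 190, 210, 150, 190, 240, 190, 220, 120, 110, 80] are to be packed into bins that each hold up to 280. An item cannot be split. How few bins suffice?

10

Total = 240 + 220 + 220 + 220 + 210 + 190 + 190 + 190 + 150 + 120 + 110 + 80 = 2140.
Lower bound: ⌈2140/280⌉ = 8 bins.
Also, 9 items each exceed 140, and no two of those can share a bin, so at least 9 bins are needed.
A packing using 10 bins:
  bin 1: 240 = 240
  bin 2: 220 = 220
  bin 3: 220 = 220
  bin 4: 220 = 220
  bin 5: 210 = 210
  bin 6: 190 + 80 = 270
  bin 7: 190 = 190
  bin 8: 190 = 190
  bin 9: 150 + 120 = 270
  bin 10: 110 = 110
No arrangement into 9 bins stays within capacity, so 10 is optimal.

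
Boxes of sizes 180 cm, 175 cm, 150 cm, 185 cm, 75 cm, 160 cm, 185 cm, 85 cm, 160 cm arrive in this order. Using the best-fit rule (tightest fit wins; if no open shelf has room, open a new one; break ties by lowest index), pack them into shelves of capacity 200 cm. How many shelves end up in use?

8

  180 → shelf 1 (new)  [load 180/200]
  175 → shelf 2 (new)  [load 175/200]
  150 → shelf 3 (new)  [load 150/200]
  185 → shelf 4 (new)  [load 185/200]
  75 → shelf 5 (new)  [load 75/200]
  160 → shelf 6 (new)  [load 160/200]
  185 → shelf 7 (new)  [load 185/200]
  85 → shelf 5  [load 160/200]
  160 → shelf 8 (new)  [load 160/200]
8 shelves opened.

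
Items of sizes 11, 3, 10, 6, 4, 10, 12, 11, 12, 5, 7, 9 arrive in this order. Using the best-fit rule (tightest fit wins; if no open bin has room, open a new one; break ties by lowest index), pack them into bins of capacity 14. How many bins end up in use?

9

  11 → bin 1 (new)  [load 11/14]
  3 → bin 1  [load 14/14]
  10 → bin 2 (new)  [load 10/14]
  6 → bin 3 (new)  [load 6/14]
  4 → bin 2  [load 14/14]
  10 → bin 4 (new)  [load 10/14]
  12 → bin 5 (new)  [load 12/14]
  11 → bin 6 (new)  [load 11/14]
  12 → bin 7 (new)  [load 12/14]
  5 → bin 3  [load 11/14]
  7 → bin 8 (new)  [load 7/14]
  9 → bin 9 (new)  [load 9/14]
9 bins opened.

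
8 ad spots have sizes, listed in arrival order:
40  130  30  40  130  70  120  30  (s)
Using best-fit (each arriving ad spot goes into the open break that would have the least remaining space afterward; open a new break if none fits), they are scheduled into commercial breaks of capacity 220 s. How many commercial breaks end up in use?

  40 → break 1 (new)  [load 40/220]
  130 → break 1  [load 170/220]
  30 → break 1  [load 200/220]
  40 → break 2 (new)  [load 40/220]
  130 → break 2  [load 170/220]
  70 → break 3 (new)  [load 70/220]
  120 → break 3  [load 190/220]
  30 → break 3  [load 220/220]
3 commercial breaks opened.

3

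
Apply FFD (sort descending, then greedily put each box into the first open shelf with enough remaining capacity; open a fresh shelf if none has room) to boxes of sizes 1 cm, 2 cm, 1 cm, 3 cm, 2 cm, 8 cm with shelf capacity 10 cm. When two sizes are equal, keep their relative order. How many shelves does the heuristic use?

Sorted descending: 8, 3, 2, 2, 1, 1.
  8 → shelf 1 (new)  [load 8/10]
  3 → shelf 2 (new)  [load 3/10]
  2 → shelf 1  [load 10/10]
  2 → shelf 2  [load 5/10]
  1 → shelf 2  [load 6/10]
  1 → shelf 2  [load 7/10]
2 shelves opened.

2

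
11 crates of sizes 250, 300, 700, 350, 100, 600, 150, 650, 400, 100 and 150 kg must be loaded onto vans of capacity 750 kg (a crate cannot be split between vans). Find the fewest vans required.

Total = 700 + 650 + 600 + 400 + 350 + 300 + 250 + 150 + 150 + 100 + 100 = 3750 kg.
Lower bound: ⌈3750/750⌉ = 5 vans.
A packing using 6 vans:
  van 1: 700 = 700
  van 2: 650 + 100 = 750
  van 3: 600 + 150 = 750
  van 4: 400 + 350 = 750
  van 5: 300 + 250 + 150 = 700
  van 6: 100 = 100
No arrangement into 5 vans stays within capacity, so 6 is optimal.

6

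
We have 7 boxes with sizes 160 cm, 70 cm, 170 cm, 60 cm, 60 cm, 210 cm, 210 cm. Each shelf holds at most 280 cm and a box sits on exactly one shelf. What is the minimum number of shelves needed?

4

Total = 210 + 210 + 170 + 160 + 70 + 60 + 60 = 940 cm.
Lower bound: ⌈940/280⌉ = 4 shelves.
A packing using 4 shelves:
  shelf 1: 210 + 70 = 280
  shelf 2: 210 + 60 = 270
  shelf 3: 170 + 60 = 230
  shelf 4: 160 = 160
This matches the lower bound, so 4 is optimal.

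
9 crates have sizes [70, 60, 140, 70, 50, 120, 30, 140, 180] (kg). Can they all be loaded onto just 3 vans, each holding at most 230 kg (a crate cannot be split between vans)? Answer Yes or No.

Total = 860 kg; ⌈860/230⌉ = 4.
At least 4 vans are required, but only 3 are allowed.

No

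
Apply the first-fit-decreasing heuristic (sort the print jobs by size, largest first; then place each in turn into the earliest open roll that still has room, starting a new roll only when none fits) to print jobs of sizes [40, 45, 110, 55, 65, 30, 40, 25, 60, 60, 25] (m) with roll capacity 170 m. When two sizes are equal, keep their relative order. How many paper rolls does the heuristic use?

4

Sorted descending: 110, 65, 60, 60, 55, 45, 40, 40, 30, 25, 25.
  110 → roll 1 (new)  [load 110/170]
  65 → roll 2 (new)  [load 65/170]
  60 → roll 1  [load 170/170]
  60 → roll 2  [load 125/170]
  55 → roll 3 (new)  [load 55/170]
  45 → roll 2  [load 170/170]
  40 → roll 3  [load 95/170]
  40 → roll 3  [load 135/170]
  30 → roll 3  [load 165/170]
  25 → roll 4 (new)  [load 25/170]
  25 → roll 4  [load 50/170]
4 paper rolls opened.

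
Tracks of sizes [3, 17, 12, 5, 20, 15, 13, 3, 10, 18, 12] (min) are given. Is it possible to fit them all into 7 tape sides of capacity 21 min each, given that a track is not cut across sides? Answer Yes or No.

Total = 128 min; ⌈128/21⌉ = 7.
The bound of 7 does not rule out 7, but exhaustive search shows no assignment into 7 tape sides of capacity 21 min exists — the minimum is 8.

No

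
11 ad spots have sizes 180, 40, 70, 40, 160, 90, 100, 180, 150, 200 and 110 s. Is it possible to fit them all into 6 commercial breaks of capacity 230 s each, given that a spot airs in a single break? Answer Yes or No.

No

Total = 1320 s; ⌈1320/230⌉ = 6.
The bound of 6 does not rule out 6, but exhaustive search shows no assignment into 6 commercial breaks of capacity 230 s exists — the minimum is 7.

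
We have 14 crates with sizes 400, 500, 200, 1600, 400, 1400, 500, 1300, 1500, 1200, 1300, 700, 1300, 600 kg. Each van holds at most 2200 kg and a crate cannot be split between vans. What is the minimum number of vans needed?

Total = 1600 + 1500 + 1400 + 1300 + 1300 + 1300 + 1200 + 700 + 600 + 500 + 500 + 400 + 400 + 200 = 12900 kg.
Lower bound: ⌈12900/2200⌉ = 6 vans.
Also, 7 crates each exceed 1100 kg, and no two of those can share a van, so at least 7 vans are needed.
A packing using 7 vans:
  van 1: 1600 + 600 = 2200
  van 2: 1500 + 700 = 2200
  van 3: 1400 + 500 + 200 = 2100
  van 4: 1300 + 500 + 400 = 2200
  van 5: 1300 + 400 = 1700
  van 6: 1300 = 1300
  van 7: 1200 = 1200
This matches the lower bound, so 7 is optimal.

7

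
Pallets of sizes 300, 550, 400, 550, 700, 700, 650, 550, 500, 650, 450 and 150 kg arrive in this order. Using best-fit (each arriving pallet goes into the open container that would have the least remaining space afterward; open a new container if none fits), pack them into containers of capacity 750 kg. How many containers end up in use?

  300 → container 1 (new)  [load 300/750]
  550 → container 2 (new)  [load 550/750]
  400 → container 1  [load 700/750]
  550 → container 3 (new)  [load 550/750]
  700 → container 4 (new)  [load 700/750]
  700 → container 5 (new)  [load 700/750]
  650 → container 6 (new)  [load 650/750]
  550 → container 7 (new)  [load 550/750]
  500 → container 8 (new)  [load 500/750]
  650 → container 9 (new)  [load 650/750]
  450 → container 10 (new)  [load 450/750]
  150 → container 2  [load 700/750]
10 containers opened.

10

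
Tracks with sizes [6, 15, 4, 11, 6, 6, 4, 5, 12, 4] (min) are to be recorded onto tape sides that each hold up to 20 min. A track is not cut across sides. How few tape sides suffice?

Total = 15 + 12 + 11 + 6 + 6 + 6 + 5 + 4 + 4 + 4 = 73 min.
Lower bound: ⌈73/20⌉ = 4 tape sides.
A packing using 4 tape sides:
  side 1: 15 + 5 = 20
  side 2: 12 + 6 = 18
  side 3: 11 + 6 = 17
  side 4: 6 + 4 + 4 + 4 = 18
This matches the lower bound, so 4 is optimal.

4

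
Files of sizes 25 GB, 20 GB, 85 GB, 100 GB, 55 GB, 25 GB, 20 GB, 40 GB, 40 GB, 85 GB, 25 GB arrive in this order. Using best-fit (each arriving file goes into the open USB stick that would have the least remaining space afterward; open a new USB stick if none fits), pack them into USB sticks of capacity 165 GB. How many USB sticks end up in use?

4

  25 → USB stick 1 (new)  [load 25/165]
  20 → USB stick 1  [load 45/165]
  85 → USB stick 1  [load 130/165]
  100 → USB stick 2 (new)  [load 100/165]
  55 → USB stick 2  [load 155/165]
  25 → USB stick 1  [load 155/165]
  20 → USB stick 3 (new)  [load 20/165]
  40 → USB stick 3  [load 60/165]
  40 → USB stick 3  [load 100/165]
  85 → USB stick 4 (new)  [load 85/165]
  25 → USB stick 3  [load 125/165]
4 USB sticks opened.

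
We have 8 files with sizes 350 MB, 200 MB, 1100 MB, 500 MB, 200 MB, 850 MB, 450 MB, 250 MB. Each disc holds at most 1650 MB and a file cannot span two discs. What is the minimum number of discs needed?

3

Total = 1100 + 850 + 500 + 450 + 350 + 250 + 200 + 200 = 3900 MB.
Lower bound: ⌈3900/1650⌉ = 3 discs.
A packing using 3 discs:
  disc 1: 1100 + 500 = 1600
  disc 2: 850 + 450 + 350 = 1650
  disc 3: 250 + 200 + 200 = 650
This matches the lower bound, so 3 is optimal.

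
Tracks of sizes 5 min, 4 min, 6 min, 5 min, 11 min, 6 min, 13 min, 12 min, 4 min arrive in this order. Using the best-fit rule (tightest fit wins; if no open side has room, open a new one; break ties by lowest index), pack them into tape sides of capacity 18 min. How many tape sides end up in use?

  5 → side 1 (new)  [load 5/18]
  4 → side 1  [load 9/18]
  6 → side 1  [load 15/18]
  5 → side 2 (new)  [load 5/18]
  11 → side 2  [load 16/18]
  6 → side 3 (new)  [load 6/18]
  13 → side 4 (new)  [load 13/18]
  12 → side 3  [load 18/18]
  4 → side 4  [load 17/18]
4 tape sides opened.

4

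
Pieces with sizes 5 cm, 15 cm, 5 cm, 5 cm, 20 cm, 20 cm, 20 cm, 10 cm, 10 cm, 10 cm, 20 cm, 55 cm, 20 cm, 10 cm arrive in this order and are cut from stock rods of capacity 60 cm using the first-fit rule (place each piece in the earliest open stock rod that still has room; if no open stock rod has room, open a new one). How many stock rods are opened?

  5 → stock rod 1 (new)  [load 5/60]
  15 → stock rod 1  [load 20/60]
  5 → stock rod 1  [load 25/60]
  5 → stock rod 1  [load 30/60]
  20 → stock rod 1  [load 50/60]
  20 → stock rod 2 (new)  [load 20/60]
  20 → stock rod 2  [load 40/60]
  10 → stock rod 1  [load 60/60]
  10 → stock rod 2  [load 50/60]
  10 → stock rod 2  [load 60/60]
  20 → stock rod 3 (new)  [load 20/60]
  55 → stock rod 4 (new)  [load 55/60]
  20 → stock rod 3  [load 40/60]
  10 → stock rod 3  [load 50/60]
4 stock rods opened.

4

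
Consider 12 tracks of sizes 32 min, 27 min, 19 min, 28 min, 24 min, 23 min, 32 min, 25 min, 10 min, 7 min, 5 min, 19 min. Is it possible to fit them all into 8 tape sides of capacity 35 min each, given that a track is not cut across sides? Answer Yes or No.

Total = 251 min; ⌈251/35⌉ = 8.
9 tracks each exceed half the capacity and cannot share a side, forcing at least 9 tape sides.
At least 9 tape sides are required, but only 8 are allowed.

No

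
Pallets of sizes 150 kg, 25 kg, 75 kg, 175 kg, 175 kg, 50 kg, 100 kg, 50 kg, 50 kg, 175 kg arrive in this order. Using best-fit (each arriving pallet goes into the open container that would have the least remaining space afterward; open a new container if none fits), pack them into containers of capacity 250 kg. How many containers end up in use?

5

  150 → container 1 (new)  [load 150/250]
  25 → container 1  [load 175/250]
  75 → container 1  [load 250/250]
  175 → container 2 (new)  [load 175/250]
  175 → container 3 (new)  [load 175/250]
  50 → container 2  [load 225/250]
  100 → container 4 (new)  [load 100/250]
  50 → container 3  [load 225/250]
  50 → container 4  [load 150/250]
  175 → container 5 (new)  [load 175/250]
5 containers opened.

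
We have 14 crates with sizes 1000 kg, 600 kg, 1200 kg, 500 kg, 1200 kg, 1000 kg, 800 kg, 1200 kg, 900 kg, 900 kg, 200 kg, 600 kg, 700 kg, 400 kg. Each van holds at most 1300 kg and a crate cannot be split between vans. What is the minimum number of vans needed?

Total = 1200 + 1200 + 1200 + 1000 + 1000 + 900 + 900 + 800 + 700 + 600 + 600 + 500 + 400 + 200 = 11200 kg.
Lower bound: ⌈11200/1300⌉ = 9 vans.
A packing using 10 vans:
  van 1: 1200 = 1200
  van 2: 1200 = 1200
  van 3: 1200 = 1200
  van 4: 1000 + 200 = 1200
  van 5: 1000 = 1000
  van 6: 900 + 400 = 1300
  van 7: 900 = 900
  van 8: 800 + 500 = 1300
  van 9: 700 + 600 = 1300
  van 10: 600 = 600
No arrangement into 9 vans stays within capacity, so 10 is optimal.

10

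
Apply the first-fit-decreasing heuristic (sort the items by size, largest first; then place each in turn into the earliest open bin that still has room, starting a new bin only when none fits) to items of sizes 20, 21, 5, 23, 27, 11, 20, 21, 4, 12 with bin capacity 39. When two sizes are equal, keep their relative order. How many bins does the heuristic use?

6

Sorted descending: 27, 23, 21, 21, 20, 20, 12, 11, 5, 4.
  27 → bin 1 (new)  [load 27/39]
  23 → bin 2 (new)  [load 23/39]
  21 → bin 3 (new)  [load 21/39]
  21 → bin 4 (new)  [load 21/39]
  20 → bin 5 (new)  [load 20/39]
  20 → bin 6 (new)  [load 20/39]
  12 → bin 1  [load 39/39]
  11 → bin 2  [load 34/39]
  5 → bin 2  [load 39/39]
  4 → bin 3  [load 25/39]
6 bins opened.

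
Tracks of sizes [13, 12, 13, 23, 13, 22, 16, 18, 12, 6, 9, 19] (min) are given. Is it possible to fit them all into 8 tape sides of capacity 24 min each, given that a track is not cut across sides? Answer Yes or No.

No

Total = 176 min; ⌈176/24⌉ = 8.
The bound of 8 does not rule out 8, but exhaustive search shows no assignment into 8 tape sides of capacity 24 min exists — the minimum is 9.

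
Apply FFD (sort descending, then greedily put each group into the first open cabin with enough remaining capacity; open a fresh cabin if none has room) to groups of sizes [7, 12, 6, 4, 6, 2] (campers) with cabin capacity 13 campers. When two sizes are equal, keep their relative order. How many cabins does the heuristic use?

Sorted descending: 12, 7, 6, 6, 4, 2.
  12 → cabin 1 (new)  [load 12/13]
  7 → cabin 2 (new)  [load 7/13]
  6 → cabin 2  [load 13/13]
  6 → cabin 3 (new)  [load 6/13]
  4 → cabin 3  [load 10/13]
  2 → cabin 3  [load 12/13]
3 cabins opened.

3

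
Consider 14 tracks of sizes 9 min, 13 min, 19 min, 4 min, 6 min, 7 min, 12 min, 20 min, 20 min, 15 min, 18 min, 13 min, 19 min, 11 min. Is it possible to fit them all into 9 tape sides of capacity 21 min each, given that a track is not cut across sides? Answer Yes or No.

Total = 186 min; ⌈186/21⌉ = 9.
10 tracks each exceed half the capacity and cannot share a side, forcing at least 10 tape sides.
At least 10 tape sides are required, but only 9 are allowed.

No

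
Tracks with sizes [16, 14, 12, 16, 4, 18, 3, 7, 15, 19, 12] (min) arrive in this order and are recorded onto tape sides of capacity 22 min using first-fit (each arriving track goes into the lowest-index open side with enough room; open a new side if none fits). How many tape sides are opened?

8

  16 → side 1 (new)  [load 16/22]
  14 → side 2 (new)  [load 14/22]
  12 → side 3 (new)  [load 12/22]
  16 → side 4 (new)  [load 16/22]
  4 → side 1  [load 20/22]
  18 → side 5 (new)  [load 18/22]
  3 → side 2  [load 17/22]
  7 → side 3  [load 19/22]
  15 → side 6 (new)  [load 15/22]
  19 → side 7 (new)  [load 19/22]
  12 → side 8 (new)  [load 12/22]
8 tape sides opened.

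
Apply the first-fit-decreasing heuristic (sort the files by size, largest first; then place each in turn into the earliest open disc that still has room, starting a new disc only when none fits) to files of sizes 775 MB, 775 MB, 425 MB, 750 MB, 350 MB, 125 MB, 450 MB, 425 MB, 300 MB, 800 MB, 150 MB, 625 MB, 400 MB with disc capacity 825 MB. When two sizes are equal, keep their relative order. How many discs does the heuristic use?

Sorted descending: 800, 775, 775, 750, 625, 450, 425, 425, 400, 350, 300, 150, 125.
  800 → disc 1 (new)  [load 800/825]
  775 → disc 2 (new)  [load 775/825]
  775 → disc 3 (new)  [load 775/825]
  750 → disc 4 (new)  [load 750/825]
  625 → disc 5 (new)  [load 625/825]
  450 → disc 6 (new)  [load 450/825]
  425 → disc 7 (new)  [load 425/825]
  425 → disc 8 (new)  [load 425/825]
  400 → disc 7  [load 825/825]
  350 → disc 6  [load 800/825]
  300 → disc 8  [load 725/825]
  150 → disc 5  [load 775/825]
  125 → disc 9 (new)  [load 125/825]
9 discs opened.

9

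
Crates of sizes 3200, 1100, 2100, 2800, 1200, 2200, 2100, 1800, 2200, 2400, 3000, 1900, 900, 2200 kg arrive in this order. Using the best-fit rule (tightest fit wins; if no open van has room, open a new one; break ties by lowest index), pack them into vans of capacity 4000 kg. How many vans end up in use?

9

  3200 → van 1 (new)  [load 3200/4000]
  1100 → van 2 (new)  [load 1100/4000]
  2100 → van 2  [load 3200/4000]
  2800 → van 3 (new)  [load 2800/4000]
  1200 → van 3  [load 4000/4000]
  2200 → van 4 (new)  [load 2200/4000]
  2100 → van 5 (new)  [load 2100/4000]
  1800 → van 4  [load 4000/4000]
  2200 → van 6 (new)  [load 2200/4000]
  2400 → van 7 (new)  [load 2400/4000]
  3000 → van 8 (new)  [load 3000/4000]
  1900 → van 5  [load 4000/4000]
  900 → van 8  [load 3900/4000]
  2200 → van 9 (new)  [load 2200/4000]
9 vans opened.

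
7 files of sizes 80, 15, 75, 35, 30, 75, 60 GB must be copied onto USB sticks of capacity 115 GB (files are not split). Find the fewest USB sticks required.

Total = 80 + 75 + 75 + 60 + 35 + 30 + 15 = 370 GB.
Lower bound: ⌈370/115⌉ = 4 USB sticks.
A packing using 4 USB sticks:
  USB stick 1: 80 + 35 = 115
  USB stick 2: 75 + 30 = 105
  USB stick 3: 75 + 15 = 90
  USB stick 4: 60 = 60
This matches the lower bound, so 4 is optimal.

4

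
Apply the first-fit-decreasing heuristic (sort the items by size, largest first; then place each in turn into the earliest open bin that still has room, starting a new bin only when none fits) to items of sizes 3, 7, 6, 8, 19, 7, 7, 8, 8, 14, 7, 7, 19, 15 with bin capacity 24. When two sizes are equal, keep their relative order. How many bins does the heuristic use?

Sorted descending: 19, 19, 15, 14, 8, 8, 8, 7, 7, 7, 7, 7, 6, 3.
  19 → bin 1 (new)  [load 19/24]
  19 → bin 2 (new)  [load 19/24]
  15 → bin 3 (new)  [load 15/24]
  14 → bin 4 (new)  [load 14/24]
  8 → bin 3  [load 23/24]
  8 → bin 4  [load 22/24]
  8 → bin 5 (new)  [load 8/24]
  7 → bin 5  [load 15/24]
  7 → bin 5  [load 22/24]
  7 → bin 6 (new)  [load 7/24]
  7 → bin 6  [load 14/24]
  7 → bin 6  [load 21/24]
  6 → bin 7 (new)  [load 6/24]
  3 → bin 1  [load 22/24]
7 bins opened.

7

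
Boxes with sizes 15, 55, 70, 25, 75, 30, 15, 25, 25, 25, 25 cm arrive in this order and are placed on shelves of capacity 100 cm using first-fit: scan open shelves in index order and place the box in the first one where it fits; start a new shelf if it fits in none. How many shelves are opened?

4

  15 → shelf 1 (new)  [load 15/100]
  55 → shelf 1  [load 70/100]
  70 → shelf 2 (new)  [load 70/100]
  25 → shelf 1  [load 95/100]
  75 → shelf 3 (new)  [load 75/100]
  30 → shelf 2  [load 100/100]
  15 → shelf 3  [load 90/100]
  25 → shelf 4 (new)  [load 25/100]
  25 → shelf 4  [load 50/100]
  25 → shelf 4  [load 75/100]
  25 → shelf 4  [load 100/100]
4 shelves opened.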